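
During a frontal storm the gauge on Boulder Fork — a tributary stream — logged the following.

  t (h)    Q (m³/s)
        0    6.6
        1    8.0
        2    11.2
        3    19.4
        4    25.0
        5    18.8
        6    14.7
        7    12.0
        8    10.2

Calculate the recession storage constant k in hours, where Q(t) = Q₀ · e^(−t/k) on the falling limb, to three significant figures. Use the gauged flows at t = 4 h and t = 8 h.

k ≈ 4.46 h

On the falling limb, Q drops from 25.0 to 10.2 m³/s between t = 4 h and t = 8 h (Δt = 4 h).
k = −Δt / ln(Q₂/Q₁) = −4 / ln(10.2/25.0) = 4.46 h.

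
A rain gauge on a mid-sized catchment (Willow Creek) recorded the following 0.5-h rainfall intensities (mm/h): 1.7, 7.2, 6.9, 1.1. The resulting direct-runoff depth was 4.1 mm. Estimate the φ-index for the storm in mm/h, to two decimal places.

φ ≈ 2.95 mm/h

Only the 2 blocks with intensity above φ contribute runoff: 7.2, 6.9 mm/h.
Σ(I−φ)·Δt = d  ⇒  (7.2+6.9 − 2φ)·0.5 = 4.1
φ = (14.10 − 4.1/0.5) / 2 = 2.95 mm/h.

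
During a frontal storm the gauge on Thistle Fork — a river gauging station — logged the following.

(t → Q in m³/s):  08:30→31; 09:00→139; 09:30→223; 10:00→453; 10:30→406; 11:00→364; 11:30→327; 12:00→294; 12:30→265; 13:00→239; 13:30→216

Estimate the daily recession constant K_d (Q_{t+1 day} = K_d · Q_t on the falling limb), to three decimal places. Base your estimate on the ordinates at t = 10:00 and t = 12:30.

Between t = 10:00 and t = 12:30 the flow falls from 453 to 265 m³/s over 5×0.5 h = 2.5 h.
Per-interval ratio K = (265/453)^(1/5) = 0.8983; K_d = K^(24/0.5) = 0.006.

K_d ≈ 0.006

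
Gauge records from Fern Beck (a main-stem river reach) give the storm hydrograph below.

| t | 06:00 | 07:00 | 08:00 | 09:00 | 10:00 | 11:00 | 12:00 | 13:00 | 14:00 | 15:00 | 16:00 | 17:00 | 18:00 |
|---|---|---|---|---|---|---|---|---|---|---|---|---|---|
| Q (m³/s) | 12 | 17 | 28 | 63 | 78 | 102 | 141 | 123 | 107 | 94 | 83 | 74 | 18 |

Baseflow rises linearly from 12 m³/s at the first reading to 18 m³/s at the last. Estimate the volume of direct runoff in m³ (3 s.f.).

Direct-runoff ordinates (Q − Q_b): 0.00, 4.50, 15.00, 49.50, 64.00, 87.50, 126.00, 107.50, 91.00, 77.50, 66.00, 56.50, 0.00 m³/s.
ΣQ_DR = 745.0 m³/s.
With Δt = 1 h = 3600 s, V = ΣQ_DR · Δt = 745.0 × 3600 = 2.68 × 10^6 m³.

V ≈ 2.68 × 10^6 m³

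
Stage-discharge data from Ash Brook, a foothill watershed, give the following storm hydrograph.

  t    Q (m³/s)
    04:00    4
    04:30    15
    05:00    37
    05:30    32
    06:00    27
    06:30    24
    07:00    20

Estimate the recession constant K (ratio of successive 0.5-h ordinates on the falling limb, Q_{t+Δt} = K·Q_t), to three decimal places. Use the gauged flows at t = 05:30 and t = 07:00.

Using the recession-limb readings at t = 05:30 and t = 07:00: Q falls from 32 to 20 m³/s over 3 intervals.
K = (Q₂/Q₁)^(1/3) = (20/32)^(1/3) = 0.855.

K ≈ 0.855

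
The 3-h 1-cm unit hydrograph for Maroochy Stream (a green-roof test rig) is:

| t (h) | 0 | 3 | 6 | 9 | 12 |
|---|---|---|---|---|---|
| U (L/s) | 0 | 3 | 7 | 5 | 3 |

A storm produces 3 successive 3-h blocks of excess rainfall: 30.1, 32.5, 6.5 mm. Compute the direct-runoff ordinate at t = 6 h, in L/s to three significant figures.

Q ≈ 30.8 L/s

By discrete convolution, Q_j = Σ (P_i / 10 mm) · U_{j−i}.
At t = 6 h (j=2): Q = (30.1/10)·7 + (32.5/10)·3 + (6.5/10)·0 = 30.8 L/s.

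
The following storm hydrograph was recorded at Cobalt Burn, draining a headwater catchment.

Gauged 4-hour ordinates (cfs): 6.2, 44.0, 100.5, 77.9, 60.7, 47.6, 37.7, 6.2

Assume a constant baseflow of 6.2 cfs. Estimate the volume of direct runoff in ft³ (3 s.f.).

Direct-runoff ordinates (Q − Q_b): 0.0, 37.8, 94.3, 71.7, 54.5, 41.4, 31.5, 0.0 cfs.
ΣQ_DR = 331.2 cfs.
With Δt = 4 h = 14400 s, V = ΣQ_DR · Δt = 331.2 × 14400 = 4.77 × 10^6 ft³.

V ≈ 4.77 × 10^6 ft³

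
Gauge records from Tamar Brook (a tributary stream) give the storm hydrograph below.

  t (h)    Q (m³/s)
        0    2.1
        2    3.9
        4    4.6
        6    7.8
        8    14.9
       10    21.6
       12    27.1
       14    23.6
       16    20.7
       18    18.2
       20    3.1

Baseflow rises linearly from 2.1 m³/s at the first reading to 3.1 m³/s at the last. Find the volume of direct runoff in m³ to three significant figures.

Direct-runoff ordinates (Q − Q_b): 0.00, 1.70, 2.30, 5.40, 12.40, 19.00, 24.40, 20.80, 17.80, 15.20, 0.00 m³/s.
ΣQ_DR = 119.0 m³/s.
With Δt = 2 h = 7200 s, V = ΣQ_DR · Δt = 119.0 × 7200 = 8.57 × 10^5 m³.

V ≈ 8.57 × 10^5 m³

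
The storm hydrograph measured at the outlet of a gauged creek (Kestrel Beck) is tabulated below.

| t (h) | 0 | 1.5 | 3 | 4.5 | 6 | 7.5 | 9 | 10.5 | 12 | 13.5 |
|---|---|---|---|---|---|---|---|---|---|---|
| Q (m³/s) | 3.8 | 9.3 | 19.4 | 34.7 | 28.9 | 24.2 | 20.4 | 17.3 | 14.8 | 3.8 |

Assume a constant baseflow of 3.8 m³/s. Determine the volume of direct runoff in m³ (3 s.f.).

V ≈ 7.48 × 10^5 m³

Direct-runoff ordinates (Q − Q_b): 0.0, 5.5, 15.6, 30.9, 25.1, 20.4, 16.6, 13.5, 11.0, 0.0 m³/s.
ΣQ_DR = 138.6 m³/s.
With Δt = 1.5 h = 5400 s, V = ΣQ_DR · Δt = 138.6 × 5400 = 7.48 × 10^5 m³.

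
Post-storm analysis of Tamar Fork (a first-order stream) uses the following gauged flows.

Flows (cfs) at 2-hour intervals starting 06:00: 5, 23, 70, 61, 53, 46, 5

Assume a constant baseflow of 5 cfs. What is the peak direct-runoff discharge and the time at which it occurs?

Subtracting baseflow gives direct-runoff ordinates: 0.0, 18.0, 65.0, 56.0, 48.0, 41.0, 0.0 cfs.
The maximum is 65.0 cfs, occurring at the reading for t = 10:00.

Q_p = 65.0 cfs at t = 10:00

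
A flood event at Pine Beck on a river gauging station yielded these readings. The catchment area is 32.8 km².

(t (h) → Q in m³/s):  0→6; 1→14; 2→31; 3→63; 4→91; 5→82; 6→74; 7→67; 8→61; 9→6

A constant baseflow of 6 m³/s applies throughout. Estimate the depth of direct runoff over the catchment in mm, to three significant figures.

d ≈ 47.7 mm

Direct runoff: 0.0, 8.0, 25.0, 57.0, 85.0, 76.0, 68.0, 61.0, 55.0, 0.0 m³/s; ΣQ_DR = 435.0 m³/s.
V = ΣQ_DR · Δt = 435.0 × 3600 s = 1.566 × 10^6 m³.
Over A = 32.8 km², depth = V / A = 47.7 mm.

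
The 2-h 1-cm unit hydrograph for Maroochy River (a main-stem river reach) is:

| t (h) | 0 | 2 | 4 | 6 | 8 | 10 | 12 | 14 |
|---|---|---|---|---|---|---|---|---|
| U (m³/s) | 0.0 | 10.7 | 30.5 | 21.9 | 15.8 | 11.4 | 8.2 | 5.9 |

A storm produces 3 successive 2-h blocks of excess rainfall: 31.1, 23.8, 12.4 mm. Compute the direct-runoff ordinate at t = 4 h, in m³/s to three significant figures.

By discrete convolution, Q_j = Σ (P_i / 10 mm) · U_{j−i}.
At t = 4 h (j=2): Q = (31.1/10)·30.5 + (23.8/10)·10.7 + (12.4/10)·0.0 = 120 m³/s.

Q ≈ 120 m³/s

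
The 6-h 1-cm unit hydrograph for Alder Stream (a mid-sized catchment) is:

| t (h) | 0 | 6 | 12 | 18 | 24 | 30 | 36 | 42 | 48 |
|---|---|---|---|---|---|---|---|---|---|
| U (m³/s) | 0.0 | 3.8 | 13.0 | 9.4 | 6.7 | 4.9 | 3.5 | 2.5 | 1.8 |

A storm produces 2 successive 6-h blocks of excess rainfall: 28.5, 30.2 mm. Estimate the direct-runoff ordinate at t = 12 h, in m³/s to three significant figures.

Q ≈ 48.5 m³/s

By discrete convolution, Q_j = Σ (P_i / 10 mm) · U_{j−i}.
At t = 12 h (j=2): Q = (28.5/10)·13.0 + (30.2/10)·3.8 = 48.5 m³/s.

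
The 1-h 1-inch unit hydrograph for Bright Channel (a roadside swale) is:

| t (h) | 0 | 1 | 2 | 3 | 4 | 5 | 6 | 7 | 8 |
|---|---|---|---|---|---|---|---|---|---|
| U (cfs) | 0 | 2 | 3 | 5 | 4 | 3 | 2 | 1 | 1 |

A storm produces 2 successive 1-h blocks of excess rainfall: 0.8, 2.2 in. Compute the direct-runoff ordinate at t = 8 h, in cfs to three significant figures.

By discrete convolution, Q_j = Σ (P_i / 1 in) · U_{j−i}.
At t = 8 h (j=8): Q = (0.8/1)·1 + (2.2/1)·1 = 3.00 cfs.

Q ≈ 3.00 cfs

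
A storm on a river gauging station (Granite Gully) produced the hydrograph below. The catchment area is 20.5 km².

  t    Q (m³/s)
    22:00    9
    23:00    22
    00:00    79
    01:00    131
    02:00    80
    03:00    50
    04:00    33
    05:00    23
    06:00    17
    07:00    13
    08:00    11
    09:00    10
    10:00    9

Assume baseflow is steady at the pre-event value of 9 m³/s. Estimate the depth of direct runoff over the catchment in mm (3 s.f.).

Direct runoff: 0.0, 13.0, 70.0, 122.0, 71.0, 41.0, 24.0, 14.0, 8.0, 4.0, 2.0, 1.0, 0.0 m³/s; ΣQ_DR = 370.0 m³/s.
V = ΣQ_DR · Δt = 370.0 × 3600 s = 1.332 × 10^6 m³.
Over A = 20.5 km², depth = V / A = 65.0 mm.

d ≈ 65.0 mm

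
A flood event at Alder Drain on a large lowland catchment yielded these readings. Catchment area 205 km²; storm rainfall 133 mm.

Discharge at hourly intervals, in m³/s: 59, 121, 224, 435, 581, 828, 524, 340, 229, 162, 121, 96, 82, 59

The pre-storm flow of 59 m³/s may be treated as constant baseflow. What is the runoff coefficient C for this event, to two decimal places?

C ≈ 0.40

ΣQ_DR = 3035 m³/s; V = ΣQ_DR·Δt = 1.093 × 10^7 m³.
Runoff depth d = V / A = 53.30 mm.
C = d / P = 53.30 / 133 = 0.40.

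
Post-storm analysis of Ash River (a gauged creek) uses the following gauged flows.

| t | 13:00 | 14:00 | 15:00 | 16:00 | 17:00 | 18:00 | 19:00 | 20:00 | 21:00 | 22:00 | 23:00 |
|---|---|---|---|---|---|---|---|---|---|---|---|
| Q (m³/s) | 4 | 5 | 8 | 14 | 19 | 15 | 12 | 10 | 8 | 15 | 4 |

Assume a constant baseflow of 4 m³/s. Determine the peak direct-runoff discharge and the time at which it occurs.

Q_p = 15.0 m³/s at t = 17:00

Subtracting baseflow gives direct-runoff ordinates: 0.0, 1.0, 4.0, 10.0, 15.0, 11.0, 8.0, 6.0, 4.0, 11.0, 0.0 m³/s.
The maximum is 15.0 m³/s, occurring at the reading for t = 17:00.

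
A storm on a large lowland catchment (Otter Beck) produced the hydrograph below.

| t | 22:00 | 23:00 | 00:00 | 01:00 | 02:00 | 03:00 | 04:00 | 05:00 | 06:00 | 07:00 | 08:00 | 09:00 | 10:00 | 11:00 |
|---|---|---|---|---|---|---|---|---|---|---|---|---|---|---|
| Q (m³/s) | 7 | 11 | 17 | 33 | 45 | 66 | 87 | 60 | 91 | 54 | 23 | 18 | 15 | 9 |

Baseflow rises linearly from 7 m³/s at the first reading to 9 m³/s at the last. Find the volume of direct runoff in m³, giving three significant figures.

Direct-runoff ordinates (Q − Q_b): 0.00, 3.85, 9.69, 25.54, 37.38, 58.23, 79.08, 51.92, 82.77, 45.62, 14.46, 9.31, 6.15, 0.00 m³/s.
ΣQ_DR = 424.0 m³/s.
With Δt = 1 h = 3600 s, V = ΣQ_DR · Δt = 424.0 × 3600 = 1.53 × 10^6 m³.

V ≈ 1.53 × 10^6 m³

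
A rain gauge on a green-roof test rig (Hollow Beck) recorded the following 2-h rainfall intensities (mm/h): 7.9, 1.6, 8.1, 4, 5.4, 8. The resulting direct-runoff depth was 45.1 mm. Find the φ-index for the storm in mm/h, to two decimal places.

φ ≈ 2.17 mm/h

Only the 5 blocks with intensity above φ contribute runoff: 7.9, 8.1, 4, 5.4, 8 mm/h.
Σ(I−φ)·Δt = d  ⇒  (7.9+8.1+4+5.4+8 − 5φ)·2 = 45.1
φ = (33.40 − 45.1/2) / 5 = 2.17 mm/h.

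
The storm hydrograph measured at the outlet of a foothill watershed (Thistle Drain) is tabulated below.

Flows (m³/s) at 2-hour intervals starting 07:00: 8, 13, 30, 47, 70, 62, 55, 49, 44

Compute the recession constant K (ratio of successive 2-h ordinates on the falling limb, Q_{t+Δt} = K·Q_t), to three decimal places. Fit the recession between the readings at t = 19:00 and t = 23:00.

K ≈ 0.894

Using the recession-limb readings at t = 19:00 and t = 23:00: Q falls from 55 to 44 m³/s over 2 intervals.
K = (Q₂/Q₁)^(1/2) = (44/55)^(1/2) = 0.894.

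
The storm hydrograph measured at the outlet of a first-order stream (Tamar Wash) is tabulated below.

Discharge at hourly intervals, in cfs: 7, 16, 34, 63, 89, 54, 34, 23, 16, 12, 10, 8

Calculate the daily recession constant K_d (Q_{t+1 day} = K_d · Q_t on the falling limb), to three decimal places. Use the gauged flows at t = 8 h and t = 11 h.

K_d ≈ 0.004

Between t = 8 h and t = 11 h the flow falls from 16 to 8 cfs over 3×1 h = 3 h.
Per-interval ratio K = (8/16)^(1/3) = 0.7937; K_d = K^(24/1) = 0.004.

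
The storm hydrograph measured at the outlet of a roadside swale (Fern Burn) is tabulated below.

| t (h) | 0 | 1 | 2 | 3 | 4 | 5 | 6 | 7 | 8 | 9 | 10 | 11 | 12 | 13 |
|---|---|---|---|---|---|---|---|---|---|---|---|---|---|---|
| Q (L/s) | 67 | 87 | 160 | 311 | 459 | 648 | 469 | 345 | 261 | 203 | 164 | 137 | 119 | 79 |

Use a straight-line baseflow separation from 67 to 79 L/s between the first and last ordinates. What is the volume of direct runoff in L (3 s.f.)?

V ≈ 8.95 × 10^6 L

Direct-runoff ordinates (Q − Q_b): 0.00, 19.08, 91.15, 241.23, 388.31, 576.38, 396.46, 271.54, 186.62, 127.69, 87.77, 59.85, 40.92, 0.00 L/s.
ΣQ_DR = 2487 L/s.
With Δt = 1 h = 3600 s, V = ΣQ_DR · Δt = 2487 × 3600 = 8.95 × 10^6 L.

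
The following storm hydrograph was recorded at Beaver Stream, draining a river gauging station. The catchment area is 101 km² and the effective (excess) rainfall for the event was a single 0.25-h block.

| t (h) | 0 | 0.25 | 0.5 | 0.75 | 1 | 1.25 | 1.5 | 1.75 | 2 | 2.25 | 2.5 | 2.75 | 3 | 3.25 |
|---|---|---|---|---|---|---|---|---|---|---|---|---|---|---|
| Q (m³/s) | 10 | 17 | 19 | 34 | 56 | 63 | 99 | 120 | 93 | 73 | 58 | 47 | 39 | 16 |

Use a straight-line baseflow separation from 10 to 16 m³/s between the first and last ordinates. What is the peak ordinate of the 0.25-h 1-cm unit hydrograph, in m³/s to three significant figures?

Direct runoff: 0.00, 6.54, 8.08, 22.62, 44.15, 50.69, 86.23, 106.77, 79.31, 58.85, 43.38, 31.92, 23.46, 0.00 m³/s; ΣQ_DR = 562.0 m³/s, peak = 106.77 m³/s.
Runoff depth d = ΣQ_DR·Δt / A = 562.0 × 900 / (101 km²) = 5.008 mm.
The 1-cm UH is the DRH scaled by (10 mm)/d, so U_p = 106.77 × 10/5.008 = 213 m³/s.

U_p ≈ 213 m³/s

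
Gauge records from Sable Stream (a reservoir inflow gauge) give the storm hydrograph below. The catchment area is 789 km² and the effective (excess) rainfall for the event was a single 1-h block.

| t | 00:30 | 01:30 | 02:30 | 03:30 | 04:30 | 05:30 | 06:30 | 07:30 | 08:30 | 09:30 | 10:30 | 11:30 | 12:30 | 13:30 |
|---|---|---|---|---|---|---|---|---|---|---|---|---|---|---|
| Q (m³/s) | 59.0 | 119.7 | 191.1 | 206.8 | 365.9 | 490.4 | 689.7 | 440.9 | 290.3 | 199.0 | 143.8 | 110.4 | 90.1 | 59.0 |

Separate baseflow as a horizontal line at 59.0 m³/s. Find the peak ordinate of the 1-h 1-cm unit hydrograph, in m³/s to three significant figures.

Direct runoff: 0.0, 60.7, 132.1, 147.8, 306.9, 431.4, 630.7, 381.9, 231.3, 140.0, 84.8, 51.4, 31.1, 0.0 m³/s; ΣQ_DR = 2630 m³/s, peak = 630.7 m³/s.
Runoff depth d = ΣQ_DR·Δt / A = 2630 × 3600 / (789 km²) = 12.00 mm.
The 1-cm UH is the DRH scaled by (10 mm)/d, so U_p = 630.7 × 10/12.00 = 526 m³/s.

U_p ≈ 526 m³/s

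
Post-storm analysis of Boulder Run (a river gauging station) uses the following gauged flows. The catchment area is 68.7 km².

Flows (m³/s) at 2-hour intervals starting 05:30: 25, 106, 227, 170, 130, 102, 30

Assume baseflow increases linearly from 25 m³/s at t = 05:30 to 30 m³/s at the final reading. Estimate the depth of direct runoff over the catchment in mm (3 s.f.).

Direct runoff: 0.00, 80.17, 200.33, 142.50, 101.67, 72.83, 0.00 m³/s; ΣQ_DR = 597.5 m³/s.
V = ΣQ_DR · Δt = 597.5 × 7200 s = 4.302 × 10^6 m³.
Over A = 68.7 km², depth = V / A = 62.6 mm.

d ≈ 62.6 mm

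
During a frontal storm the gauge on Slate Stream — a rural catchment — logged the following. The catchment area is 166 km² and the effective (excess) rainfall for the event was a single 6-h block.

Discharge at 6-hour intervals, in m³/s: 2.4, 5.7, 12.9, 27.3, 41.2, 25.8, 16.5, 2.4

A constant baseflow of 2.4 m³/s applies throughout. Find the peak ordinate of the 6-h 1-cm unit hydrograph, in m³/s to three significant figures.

U_p ≈ 25.9 m³/s

Direct runoff: 0.0, 3.3, 10.5, 24.9, 38.8, 23.4, 14.1, 0.0 m³/s; ΣQ_DR = 115.0 m³/s, peak = 38.8 m³/s.
Runoff depth d = ΣQ_DR·Δt / A = 115.0 × 21600 / (166 km²) = 14.96 mm.
The 1-cm UH is the DRH scaled by (10 mm)/d, so U_p = 38.8 × 10/14.96 = 25.9 m³/s.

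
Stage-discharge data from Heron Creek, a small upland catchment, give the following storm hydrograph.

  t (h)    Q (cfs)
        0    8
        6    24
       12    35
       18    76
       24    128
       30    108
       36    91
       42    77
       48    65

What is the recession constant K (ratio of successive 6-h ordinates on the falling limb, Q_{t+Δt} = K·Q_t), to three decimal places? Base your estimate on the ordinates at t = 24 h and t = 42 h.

Using the recession-limb readings at t = 24 h and t = 42 h: Q falls from 128 to 77 cfs over 3 intervals.
K = (Q₂/Q₁)^(1/3) = (77/128)^(1/3) = 0.844.

K ≈ 0.844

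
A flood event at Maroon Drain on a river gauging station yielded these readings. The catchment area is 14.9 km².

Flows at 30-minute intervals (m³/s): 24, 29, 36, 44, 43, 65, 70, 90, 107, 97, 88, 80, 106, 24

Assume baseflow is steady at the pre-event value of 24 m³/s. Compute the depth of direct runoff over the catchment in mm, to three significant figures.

d ≈ 68.5 mm

Direct runoff: 0.0, 5.0, 12.0, 20.0, 19.0, 41.0, 46.0, 66.0, 83.0, 73.0, 64.0, 56.0, 82.0, 0.0 m³/s; ΣQ_DR = 567.0 m³/s.
V = ΣQ_DR · Δt = 567.0 × 1800 s = 1.021 × 10^6 m³.
Over A = 14.9 km², depth = V / A = 68.5 mm.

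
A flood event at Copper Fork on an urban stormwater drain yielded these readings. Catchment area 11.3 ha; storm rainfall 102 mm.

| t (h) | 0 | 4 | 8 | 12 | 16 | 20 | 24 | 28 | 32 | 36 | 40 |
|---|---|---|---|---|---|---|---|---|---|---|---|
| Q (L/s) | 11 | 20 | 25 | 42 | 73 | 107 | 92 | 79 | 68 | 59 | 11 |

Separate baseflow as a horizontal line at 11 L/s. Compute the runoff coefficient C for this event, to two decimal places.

C ≈ 0.58

ΣQ_DR = 466.0 L/s; V = ΣQ_DR·Δt = 6.710 × 10^6 L.
Runoff depth d = V / A = 59.38 mm.
C = d / P = 59.38 / 102 = 0.58.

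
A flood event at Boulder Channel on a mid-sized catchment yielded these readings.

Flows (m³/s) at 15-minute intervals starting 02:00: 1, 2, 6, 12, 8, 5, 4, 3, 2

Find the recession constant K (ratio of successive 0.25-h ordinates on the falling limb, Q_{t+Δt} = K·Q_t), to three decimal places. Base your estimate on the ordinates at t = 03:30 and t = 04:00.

K ≈ 0.707

Using the recession-limb readings at t = 03:30 and t = 04:00: Q falls from 4 to 2 m³/s over 2 intervals.
K = (Q₂/Q₁)^(1/2) = (2/4)^(1/2) = 0.707.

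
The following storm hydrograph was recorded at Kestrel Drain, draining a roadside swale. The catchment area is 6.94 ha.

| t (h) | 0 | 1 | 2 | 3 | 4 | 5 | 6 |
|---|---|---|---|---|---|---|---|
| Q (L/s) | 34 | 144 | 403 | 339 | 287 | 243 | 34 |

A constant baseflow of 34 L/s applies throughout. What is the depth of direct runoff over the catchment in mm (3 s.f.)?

d ≈ 64.6 mm

Direct runoff: 0.0, 110.0, 369.0, 305.0, 253.0, 209.0, 0.0 L/s; ΣQ_DR = 1246 L/s.
V = ΣQ_DR · Δt = 1246 × 3600 s = 4.486 × 10^6 L.
Over A = 6.94 ha, depth = V / A = 64.6 mm.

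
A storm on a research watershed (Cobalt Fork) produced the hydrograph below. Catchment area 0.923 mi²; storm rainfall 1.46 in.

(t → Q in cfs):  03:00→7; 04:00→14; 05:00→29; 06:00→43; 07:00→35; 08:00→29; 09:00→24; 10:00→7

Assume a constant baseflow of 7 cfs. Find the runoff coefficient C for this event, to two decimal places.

ΣQ_DR = 132.0 cfs; V = ΣQ_DR·Δt = 4.752 × 10^5 ft³.
Runoff depth d = V / A = 0.2216 in.
C = d / P = 0.2216 / 1.46 = 0.15.

C ≈ 0.15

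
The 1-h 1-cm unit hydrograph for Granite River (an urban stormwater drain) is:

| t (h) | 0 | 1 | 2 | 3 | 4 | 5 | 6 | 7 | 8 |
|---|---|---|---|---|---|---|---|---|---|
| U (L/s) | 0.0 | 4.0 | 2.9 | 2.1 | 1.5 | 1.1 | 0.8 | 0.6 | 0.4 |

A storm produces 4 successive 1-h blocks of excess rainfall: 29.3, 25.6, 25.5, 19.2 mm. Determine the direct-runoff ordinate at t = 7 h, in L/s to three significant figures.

Q ≈ 9.49 L/s

By discrete convolution, Q_j = Σ (P_i / 10 mm) · U_{j−i}.
At t = 7 h (j=7): Q = (29.3/10)·0.6 + (25.6/10)·0.8 + (25.5/10)·1.1 + (19.2/10)·1.5 = 9.49 L/s.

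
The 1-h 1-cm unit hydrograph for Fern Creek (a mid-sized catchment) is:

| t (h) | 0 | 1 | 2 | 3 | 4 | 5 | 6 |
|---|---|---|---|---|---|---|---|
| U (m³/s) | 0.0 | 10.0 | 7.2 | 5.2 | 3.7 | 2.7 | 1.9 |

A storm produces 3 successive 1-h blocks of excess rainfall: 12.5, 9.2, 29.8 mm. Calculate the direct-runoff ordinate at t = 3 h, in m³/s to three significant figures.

By discrete convolution, Q_j = Σ (P_i / 10 mm) · U_{j−i}.
At t = 3 h (j=3): Q = (12.5/10)·5.2 + (9.2/10)·7.2 + (29.8/10)·10.0 = 42.9 m³/s.

Q ≈ 42.9 m³/s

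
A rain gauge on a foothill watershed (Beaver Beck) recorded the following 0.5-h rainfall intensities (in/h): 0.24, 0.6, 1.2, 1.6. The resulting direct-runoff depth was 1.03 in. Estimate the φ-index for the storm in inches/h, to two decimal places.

Only the 3 blocks with intensity above φ contribute runoff: 0.6, 1.2, 1.6 in/h.
Σ(I−φ)·Δt = d  ⇒  (0.6+1.2+1.6 − 3φ)·0.5 = 1.03
φ = (3.400 − 1.03/0.5) / 3 = 0.45 in/h.

φ ≈ 0.45 in/h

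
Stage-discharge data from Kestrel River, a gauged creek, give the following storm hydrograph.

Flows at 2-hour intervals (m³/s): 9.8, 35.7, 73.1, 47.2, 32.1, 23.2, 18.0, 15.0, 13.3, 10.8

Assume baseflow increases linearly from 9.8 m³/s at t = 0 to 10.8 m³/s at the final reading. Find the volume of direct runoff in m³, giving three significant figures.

Direct-runoff ordinates (Q − Q_b): 0.00, 25.79, 63.08, 37.07, 21.86, 12.84, 7.53, 4.42, 2.61, 0.00 m³/s.
ΣQ_DR = 175.2 m³/s.
With Δt = 2 h = 7200 s, V = ΣQ_DR · Δt = 175.2 × 7200 = 1.26 × 10^6 m³.

V ≈ 1.26 × 10^6 m³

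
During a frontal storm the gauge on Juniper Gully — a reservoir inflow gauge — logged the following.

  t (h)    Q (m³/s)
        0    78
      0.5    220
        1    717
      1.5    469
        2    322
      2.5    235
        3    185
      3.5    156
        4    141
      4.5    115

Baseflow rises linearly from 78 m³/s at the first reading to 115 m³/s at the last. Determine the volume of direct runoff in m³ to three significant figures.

V ≈ 3.01 × 10^6 m³

Direct-runoff ordinates (Q − Q_b): 0.00, 137.89, 630.78, 378.67, 227.56, 136.44, 82.33, 49.22, 30.11, 0.00 m³/s.
ΣQ_DR = 1673 m³/s.
With Δt = 0.5 h = 1800 s, V = ΣQ_DR · Δt = 1673 × 1800 = 3.01 × 10^6 m³.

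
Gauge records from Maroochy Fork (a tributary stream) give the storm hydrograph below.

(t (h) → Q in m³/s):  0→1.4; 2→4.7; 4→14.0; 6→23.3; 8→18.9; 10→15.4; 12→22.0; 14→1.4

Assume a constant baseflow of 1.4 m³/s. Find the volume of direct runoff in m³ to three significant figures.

V ≈ 6.47 × 10^5 m³

Direct-runoff ordinates (Q − Q_b): 0.0, 3.3, 12.6, 21.9, 17.5, 14.0, 20.6, 0.0 m³/s.
ΣQ_DR = 89.90 m³/s.
With Δt = 2 h = 7200 s, V = ΣQ_DR · Δt = 89.90 × 7200 = 6.47 × 10^5 m³.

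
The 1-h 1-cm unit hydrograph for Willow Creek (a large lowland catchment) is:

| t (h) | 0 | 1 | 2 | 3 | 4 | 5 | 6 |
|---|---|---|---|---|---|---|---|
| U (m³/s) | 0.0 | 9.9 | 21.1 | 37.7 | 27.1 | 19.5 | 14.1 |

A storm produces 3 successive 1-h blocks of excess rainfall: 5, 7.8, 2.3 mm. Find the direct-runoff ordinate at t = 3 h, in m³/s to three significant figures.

By discrete convolution, Q_j = Σ (P_i / 10 mm) · U_{j−i}.
At t = 3 h (j=3): Q = (5/10)·37.7 + (7.8/10)·21.1 + (2.3/10)·9.9 = 37.6 m³/s.

Q ≈ 37.6 m³/s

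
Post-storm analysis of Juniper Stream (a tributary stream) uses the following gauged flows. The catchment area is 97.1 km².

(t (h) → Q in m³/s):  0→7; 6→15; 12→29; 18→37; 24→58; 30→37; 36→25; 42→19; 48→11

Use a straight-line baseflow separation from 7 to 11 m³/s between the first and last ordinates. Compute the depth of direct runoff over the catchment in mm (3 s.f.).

d ≈ 34.9 mm

Direct runoff: 0.00, 7.50, 21.00, 28.50, 49.00, 27.50, 15.00, 8.50, 0.00 m³/s; ΣQ_DR = 157.0 m³/s.
V = ΣQ_DR · Δt = 157.0 × 21600 s = 3.391 × 10^6 m³.
Over A = 97.1 km², depth = V / A = 34.9 mm.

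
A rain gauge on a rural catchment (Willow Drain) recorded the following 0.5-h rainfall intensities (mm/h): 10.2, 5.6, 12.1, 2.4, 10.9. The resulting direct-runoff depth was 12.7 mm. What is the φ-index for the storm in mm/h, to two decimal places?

Only the 4 blocks with intensity above φ contribute runoff: 10.2, 5.6, 12.1, 10.9 mm/h.
Σ(I−φ)·Δt = d  ⇒  (10.2+5.6+12.1+10.9 − 4φ)·0.5 = 12.7
φ = (38.80 − 12.7/0.5) / 4 = 3.35 mm/h.

φ ≈ 3.35 mm/h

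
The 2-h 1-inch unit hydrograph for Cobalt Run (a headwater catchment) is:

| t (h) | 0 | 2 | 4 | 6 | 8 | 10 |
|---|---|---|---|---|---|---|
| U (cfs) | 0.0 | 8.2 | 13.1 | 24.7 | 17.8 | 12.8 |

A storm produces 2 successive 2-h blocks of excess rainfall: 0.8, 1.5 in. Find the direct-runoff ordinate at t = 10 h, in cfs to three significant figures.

Q ≈ 36.9 cfs

By discrete convolution, Q_j = Σ (P_i / 1 in) · U_{j−i}.
At t = 10 h (j=5): Q = (0.8/1)·12.8 + (1.5/1)·17.8 = 36.9 cfs.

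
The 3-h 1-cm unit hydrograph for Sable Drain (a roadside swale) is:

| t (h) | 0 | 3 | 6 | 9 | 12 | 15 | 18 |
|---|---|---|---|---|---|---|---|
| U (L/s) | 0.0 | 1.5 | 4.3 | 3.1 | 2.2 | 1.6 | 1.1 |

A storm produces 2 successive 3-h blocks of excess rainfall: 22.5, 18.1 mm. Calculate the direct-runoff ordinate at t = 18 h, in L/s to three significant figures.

Q ≈ 5.37 L/s

By discrete convolution, Q_j = Σ (P_i / 10 mm) · U_{j−i}.
At t = 18 h (j=6): Q = (22.5/10)·1.1 + (18.1/10)·1.6 = 5.37 L/s.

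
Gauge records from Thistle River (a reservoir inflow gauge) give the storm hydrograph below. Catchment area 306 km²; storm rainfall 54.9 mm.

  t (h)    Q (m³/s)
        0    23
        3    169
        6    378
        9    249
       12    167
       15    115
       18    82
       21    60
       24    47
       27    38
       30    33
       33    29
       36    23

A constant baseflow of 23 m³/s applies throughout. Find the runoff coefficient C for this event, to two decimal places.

ΣQ_DR = 1114 m³/s; V = ΣQ_DR·Δt = 1.203 × 10^7 m³.
Runoff depth d = V / A = 39.32 mm.
C = d / P = 39.32 / 54.9 = 0.72.

C ≈ 0.72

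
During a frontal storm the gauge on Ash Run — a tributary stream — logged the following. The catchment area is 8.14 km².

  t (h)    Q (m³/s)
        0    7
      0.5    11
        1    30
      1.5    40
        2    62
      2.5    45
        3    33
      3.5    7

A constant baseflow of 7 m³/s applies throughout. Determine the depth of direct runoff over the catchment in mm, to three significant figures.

d ≈ 39.6 mm

Direct runoff: 0.0, 4.0, 23.0, 33.0, 55.0, 38.0, 26.0, 0.0 m³/s; ΣQ_DR = 179.0 m³/s.
V = ΣQ_DR · Δt = 179.0 × 1800 s = 3.222 × 10^5 m³.
Over A = 8.14 km², depth = V / A = 39.6 mm.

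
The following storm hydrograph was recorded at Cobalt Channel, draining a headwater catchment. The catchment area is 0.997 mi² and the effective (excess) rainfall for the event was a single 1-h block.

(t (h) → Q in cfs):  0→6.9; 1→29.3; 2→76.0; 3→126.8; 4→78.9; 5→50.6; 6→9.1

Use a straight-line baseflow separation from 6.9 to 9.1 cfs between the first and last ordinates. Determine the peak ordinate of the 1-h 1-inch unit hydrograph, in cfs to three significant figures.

U_p ≈ 238 cfs

Direct runoff: 0.00, 22.03, 68.37, 118.80, 70.53, 41.87, 0.00 cfs; ΣQ_DR = 321.6 cfs, peak = 118.80 cfs.
Runoff depth d = ΣQ_DR·Δt / A = 321.6 × 3600 / (0.997 mi²) = 0.4998 in.
The 1-inch UH is the DRH scaled by (1 in)/d, so U_p = 118.80 × 1/0.4998 = 238 cfs.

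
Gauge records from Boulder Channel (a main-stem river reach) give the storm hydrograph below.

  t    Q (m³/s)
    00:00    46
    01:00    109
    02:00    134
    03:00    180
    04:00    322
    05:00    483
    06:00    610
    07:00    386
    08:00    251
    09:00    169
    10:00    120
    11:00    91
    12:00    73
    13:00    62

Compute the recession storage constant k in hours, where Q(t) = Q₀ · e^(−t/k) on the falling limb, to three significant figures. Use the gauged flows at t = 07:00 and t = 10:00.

k ≈ 2.57 h

On the falling limb, Q drops from 386 to 120 m³/s between t = 07:00 and t = 10:00 (Δt = 3 h).
k = −Δt / ln(Q₂/Q₁) = −3 / ln(120/386) = 2.57 h.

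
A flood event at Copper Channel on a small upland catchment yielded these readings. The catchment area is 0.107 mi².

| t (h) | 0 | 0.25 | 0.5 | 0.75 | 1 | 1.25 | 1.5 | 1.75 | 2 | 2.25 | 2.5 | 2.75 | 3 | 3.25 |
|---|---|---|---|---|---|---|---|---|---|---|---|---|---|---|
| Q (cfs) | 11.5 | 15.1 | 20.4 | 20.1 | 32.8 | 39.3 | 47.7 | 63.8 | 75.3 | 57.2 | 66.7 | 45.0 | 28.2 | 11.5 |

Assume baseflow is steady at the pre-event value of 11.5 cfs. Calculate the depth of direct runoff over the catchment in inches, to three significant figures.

d ≈ 1.35 in

Direct runoff: 0.0, 3.6, 8.9, 8.6, 21.3, 27.8, 36.2, 52.3, 63.8, 45.7, 55.2, 33.5, 16.7, 0.0 cfs; ΣQ_DR = 373.6 cfs.
V = ΣQ_DR · Δt = 373.6 × 900 s = 3.362 × 10^5 ft³.
Over A = 0.107 mi², depth = V / A = 1.35 in.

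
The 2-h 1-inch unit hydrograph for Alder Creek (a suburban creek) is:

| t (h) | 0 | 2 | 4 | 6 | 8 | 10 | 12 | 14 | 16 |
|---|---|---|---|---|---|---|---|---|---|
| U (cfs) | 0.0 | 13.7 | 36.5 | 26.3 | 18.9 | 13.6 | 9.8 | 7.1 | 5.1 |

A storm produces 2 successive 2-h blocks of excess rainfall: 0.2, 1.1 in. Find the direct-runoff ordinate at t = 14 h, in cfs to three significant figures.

By discrete convolution, Q_j = Σ (P_i / 1 in) · U_{j−i}.
At t = 14 h (j=7): Q = (0.2/1)·7.1 + (1.1/1)·9.8 = 12.2 cfs.

Q ≈ 12.2 cfs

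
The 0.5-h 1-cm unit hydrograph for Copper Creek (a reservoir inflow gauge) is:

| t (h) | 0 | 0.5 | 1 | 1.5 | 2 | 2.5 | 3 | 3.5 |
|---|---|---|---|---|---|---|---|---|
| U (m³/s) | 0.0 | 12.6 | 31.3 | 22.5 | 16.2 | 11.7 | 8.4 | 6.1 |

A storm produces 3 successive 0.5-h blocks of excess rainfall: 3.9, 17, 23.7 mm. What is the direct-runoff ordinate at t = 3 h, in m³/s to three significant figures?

Q ≈ 61.6 m³/s

By discrete convolution, Q_j = Σ (P_i / 10 mm) · U_{j−i}.
At t = 3 h (j=6): Q = (3.9/10)·8.4 + (17/10)·11.7 + (23.7/10)·16.2 = 61.6 m³/s.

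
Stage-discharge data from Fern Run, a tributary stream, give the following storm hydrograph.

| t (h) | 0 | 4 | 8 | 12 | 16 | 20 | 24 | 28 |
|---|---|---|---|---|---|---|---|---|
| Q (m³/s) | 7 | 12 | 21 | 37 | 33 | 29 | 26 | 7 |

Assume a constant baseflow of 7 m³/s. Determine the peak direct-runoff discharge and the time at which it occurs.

Q_p = 30.0 m³/s at t = 12 h

Subtracting baseflow gives direct-runoff ordinates: 0.0, 5.0, 14.0, 30.0, 26.0, 22.0, 19.0, 0.0 m³/s.
The maximum is 30.0 m³/s, occurring at the reading for t = 12 h.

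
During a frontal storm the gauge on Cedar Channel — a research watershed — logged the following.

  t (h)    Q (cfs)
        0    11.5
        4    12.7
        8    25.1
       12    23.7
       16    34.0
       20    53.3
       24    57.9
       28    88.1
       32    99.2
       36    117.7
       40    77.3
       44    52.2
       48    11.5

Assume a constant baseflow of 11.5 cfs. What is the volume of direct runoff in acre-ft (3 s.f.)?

V ≈ 170 acre-ft

Direct-runoff ordinates (Q − Q_b): 0.0, 1.2, 13.6, 12.2, 22.5, 41.8, 46.4, 76.6, 87.7, 106.2, 65.8, 40.7, 0.0 cfs.
ΣQ_DR = 514.7 cfs.
With Δt = 4 h = 14400 s, V = ΣQ_DR · Δt = 514.7 × 14400 = 7.41 × 10^6 ft³ = 170 acre-ft.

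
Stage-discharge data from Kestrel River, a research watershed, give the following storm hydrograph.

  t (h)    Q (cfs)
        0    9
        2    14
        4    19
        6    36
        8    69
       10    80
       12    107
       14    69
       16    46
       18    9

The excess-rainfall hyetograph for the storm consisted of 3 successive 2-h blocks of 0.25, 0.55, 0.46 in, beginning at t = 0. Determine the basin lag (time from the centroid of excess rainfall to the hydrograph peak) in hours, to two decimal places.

Centroid of excess rainfall: t_c = Σ P_i·t̄_i / ΣP_i = 3.3333 h (block centres at 1, 3, 5 h).
Hydrograph peak occurs at t = 12 h, so basin lag t_L = 12 − 3.3333 = 8.67 h.

t_L ≈ 8.67 h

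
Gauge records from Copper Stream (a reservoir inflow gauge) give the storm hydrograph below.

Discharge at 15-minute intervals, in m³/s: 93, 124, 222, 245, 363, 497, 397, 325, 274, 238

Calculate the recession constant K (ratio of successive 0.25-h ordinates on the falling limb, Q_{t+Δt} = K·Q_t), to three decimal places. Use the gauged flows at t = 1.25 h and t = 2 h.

Using the recession-limb readings at t = 1.25 h and t = 2 h: Q falls from 497 to 274 m³/s over 3 intervals.
K = (Q₂/Q₁)^(1/3) = (274/497)^(1/3) = 0.820.

K ≈ 0.820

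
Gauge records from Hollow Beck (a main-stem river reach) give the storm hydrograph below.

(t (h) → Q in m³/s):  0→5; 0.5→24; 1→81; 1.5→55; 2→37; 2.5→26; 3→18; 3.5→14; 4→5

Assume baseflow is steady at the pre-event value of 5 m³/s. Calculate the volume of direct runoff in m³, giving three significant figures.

Direct-runoff ordinates (Q − Q_b): 0.0, 19.0, 76.0, 50.0, 32.0, 21.0, 13.0, 9.0, 0.0 m³/s.
ΣQ_DR = 220.0 m³/s.
With Δt = 0.5 h = 1800 s, V = ΣQ_DR · Δt = 220.0 × 1800 = 3.96 × 10^5 m³.

V ≈ 3.96 × 10^5 m³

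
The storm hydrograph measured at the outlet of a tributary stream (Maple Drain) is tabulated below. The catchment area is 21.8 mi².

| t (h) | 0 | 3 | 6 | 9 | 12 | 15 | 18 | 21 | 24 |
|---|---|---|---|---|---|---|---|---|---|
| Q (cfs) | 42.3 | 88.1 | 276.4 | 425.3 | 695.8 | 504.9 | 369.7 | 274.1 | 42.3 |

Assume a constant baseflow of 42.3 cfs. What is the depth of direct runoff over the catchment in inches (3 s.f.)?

Direct runoff: 0.0, 45.8, 234.1, 383.0, 653.5, 462.6, 327.4, 231.8, 0.0 cfs; ΣQ_DR = 2338 cfs.
V = ΣQ_DR · Δt = 2338 × 10800 s = 2.525 × 10^7 ft³.
Over A = 21.8 mi², depth = V / A = 0.499 in.

d ≈ 0.499 in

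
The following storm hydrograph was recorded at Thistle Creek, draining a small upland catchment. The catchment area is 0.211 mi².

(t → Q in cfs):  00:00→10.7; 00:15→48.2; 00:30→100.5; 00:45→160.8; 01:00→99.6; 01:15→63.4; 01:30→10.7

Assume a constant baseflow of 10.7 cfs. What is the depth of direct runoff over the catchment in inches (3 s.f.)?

d ≈ 0.769 in

Direct runoff: 0.0, 37.5, 89.8, 150.1, 88.9, 52.7, 0.0 cfs; ΣQ_DR = 419.0 cfs.
V = ΣQ_DR · Δt = 419.0 × 900 s = 3.771 × 10^5 ft³.
Over A = 0.211 mi², depth = V / A = 0.769 in.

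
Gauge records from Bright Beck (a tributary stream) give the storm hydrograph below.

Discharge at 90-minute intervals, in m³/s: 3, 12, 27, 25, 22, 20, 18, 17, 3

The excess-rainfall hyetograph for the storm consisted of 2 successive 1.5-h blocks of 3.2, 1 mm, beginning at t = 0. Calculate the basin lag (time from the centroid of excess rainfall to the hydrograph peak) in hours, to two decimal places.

Centroid of excess rainfall: t_c = Σ P_i·t̄_i / ΣP_i = 1.1071 h (block centres at 0.75, 2.25 h).
Hydrograph peak occurs at t = 3 h, so basin lag t_L = 3 − 1.1071 = 1.89 h.

t_L ≈ 1.89 h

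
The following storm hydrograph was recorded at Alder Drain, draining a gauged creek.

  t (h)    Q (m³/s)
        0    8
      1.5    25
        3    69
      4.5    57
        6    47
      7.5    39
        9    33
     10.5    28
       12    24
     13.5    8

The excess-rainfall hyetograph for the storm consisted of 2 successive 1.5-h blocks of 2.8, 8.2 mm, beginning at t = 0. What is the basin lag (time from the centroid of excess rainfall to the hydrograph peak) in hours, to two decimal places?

Centroid of excess rainfall: t_c = Σ P_i·t̄_i / ΣP_i = 1.8682 h (block centres at 0.75, 2.25 h).
Hydrograph peak occurs at t = 3 h, so basin lag t_L = 3 − 1.8682 = 1.13 h.

t_L ≈ 1.13 h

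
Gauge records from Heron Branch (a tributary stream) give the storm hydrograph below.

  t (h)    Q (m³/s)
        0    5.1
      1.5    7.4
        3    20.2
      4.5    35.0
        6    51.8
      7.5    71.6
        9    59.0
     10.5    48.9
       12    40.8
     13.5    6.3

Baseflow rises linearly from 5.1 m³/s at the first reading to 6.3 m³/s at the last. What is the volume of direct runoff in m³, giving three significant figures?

V ≈ 1.56 × 10^6 m³

Direct-runoff ordinates (Q − Q_b): 0.00, 2.17, 14.83, 29.50, 46.17, 65.83, 53.10, 42.87, 34.63, 0.00 m³/s.
ΣQ_DR = 289.1 m³/s.
With Δt = 1.5 h = 5400 s, V = ΣQ_DR · Δt = 289.1 × 5400 = 1.56 × 10^6 m³.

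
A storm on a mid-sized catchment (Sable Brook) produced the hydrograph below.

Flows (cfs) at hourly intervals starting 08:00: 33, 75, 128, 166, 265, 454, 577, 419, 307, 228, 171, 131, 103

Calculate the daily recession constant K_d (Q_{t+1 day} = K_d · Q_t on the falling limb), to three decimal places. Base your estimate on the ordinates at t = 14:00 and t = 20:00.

Between t = 14:00 and t = 20:00 the flow falls from 577 to 103 cfs over 6×1 h = 6 h.
Per-interval ratio K = (103/577)^(1/6) = 0.7504; K_d = K^(24/1) = 0.001.

K_d ≈ 0.001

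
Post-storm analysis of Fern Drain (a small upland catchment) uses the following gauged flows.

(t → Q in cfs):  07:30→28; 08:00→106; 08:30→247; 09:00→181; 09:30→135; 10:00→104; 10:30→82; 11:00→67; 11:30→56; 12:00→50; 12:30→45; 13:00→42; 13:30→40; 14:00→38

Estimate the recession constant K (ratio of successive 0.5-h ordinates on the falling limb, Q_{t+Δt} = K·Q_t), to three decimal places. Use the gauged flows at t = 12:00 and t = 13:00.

Using the recession-limb readings at t = 12:00 and t = 13:00: Q falls from 50 to 42 cfs over 2 intervals.
K = (Q₂/Q₁)^(1/2) = (42/50)^(1/2) = 0.917.

K ≈ 0.917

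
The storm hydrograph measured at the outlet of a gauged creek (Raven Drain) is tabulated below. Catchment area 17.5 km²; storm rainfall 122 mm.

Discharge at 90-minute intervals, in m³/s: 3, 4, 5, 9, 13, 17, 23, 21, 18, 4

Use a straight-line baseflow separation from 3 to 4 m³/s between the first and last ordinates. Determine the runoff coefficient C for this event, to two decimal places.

C ≈ 0.21

ΣQ_DR = 82.00 m³/s; V = ΣQ_DR·Δt = 4.428 × 10^5 m³.
Runoff depth d = V / A = 25.30 mm.
C = d / P = 25.30 / 122 = 0.21.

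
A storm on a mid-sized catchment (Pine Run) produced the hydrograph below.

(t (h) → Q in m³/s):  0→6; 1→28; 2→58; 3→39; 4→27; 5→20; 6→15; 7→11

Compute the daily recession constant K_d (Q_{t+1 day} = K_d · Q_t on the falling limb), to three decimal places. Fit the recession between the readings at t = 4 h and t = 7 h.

K_d ≈ 0.001

Between t = 4 h and t = 7 h the flow falls from 27 to 11 m³/s over 3×1 h = 3 h.
Per-interval ratio K = (11/27)^(1/3) = 0.7413; K_d = K^(24/1) = 0.001.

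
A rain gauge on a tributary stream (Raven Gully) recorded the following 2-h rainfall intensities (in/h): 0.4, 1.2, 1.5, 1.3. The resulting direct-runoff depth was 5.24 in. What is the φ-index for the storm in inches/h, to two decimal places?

Only the 3 blocks with intensity above φ contribute runoff: 1.2, 1.5, 1.3 in/h.
Σ(I−φ)·Δt = d  ⇒  (1.2+1.5+1.3 − 3φ)·2 = 5.24
φ = (4.000 − 5.24/2) / 3 = 0.46 in/h.

φ ≈ 0.46 in/h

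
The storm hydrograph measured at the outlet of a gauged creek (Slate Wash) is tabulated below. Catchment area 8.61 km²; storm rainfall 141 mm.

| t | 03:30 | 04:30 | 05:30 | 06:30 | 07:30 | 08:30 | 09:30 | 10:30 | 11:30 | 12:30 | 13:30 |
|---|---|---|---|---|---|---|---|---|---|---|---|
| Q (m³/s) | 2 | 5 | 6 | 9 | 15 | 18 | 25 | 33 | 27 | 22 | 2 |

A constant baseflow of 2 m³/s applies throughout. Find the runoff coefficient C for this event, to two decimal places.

ΣQ_DR = 142.0 m³/s; V = ΣQ_DR·Δt = 5.112 × 10^5 m³.
Runoff depth d = V / A = 59.37 mm.
C = d / P = 59.37 / 141 = 0.42.

C ≈ 0.42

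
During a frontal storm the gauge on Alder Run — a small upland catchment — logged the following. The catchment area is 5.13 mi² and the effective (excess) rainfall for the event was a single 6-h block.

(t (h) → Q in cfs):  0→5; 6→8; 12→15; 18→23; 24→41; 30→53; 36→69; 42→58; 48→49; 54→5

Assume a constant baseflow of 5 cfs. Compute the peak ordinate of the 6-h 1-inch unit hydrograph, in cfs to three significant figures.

Direct runoff: 0.0, 3.0, 10.0, 18.0, 36.0, 48.0, 64.0, 53.0, 44.0, 0.0 cfs; ΣQ_DR = 276.0 cfs, peak = 64.0 cfs.
Runoff depth d = ΣQ_DR·Δt / A = 276.0 × 21600 / (5.13 mi²) = 0.5002 in.
The 1-inch UH is the DRH scaled by (1 in)/d, so U_p = 64.0 × 1/0.5002 = 128 cfs.

U_p ≈ 128 cfs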